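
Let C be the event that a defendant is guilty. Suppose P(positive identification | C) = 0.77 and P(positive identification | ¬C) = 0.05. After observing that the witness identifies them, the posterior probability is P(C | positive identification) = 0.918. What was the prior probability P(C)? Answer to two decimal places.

In odds form, posterior odds = prior odds × likelihood ratio, so prior odds = posterior odds ÷ LR.
Posterior odds = 0.918/(1−0.918) = 11.1951. LR = 0.77/0.05 = 15.4000.
Prior odds = 11.1951/15.4000 = 0.7270, so P(C) = 0.7270/(1+0.7270) ≈ 0.42.

P(C) = 0.42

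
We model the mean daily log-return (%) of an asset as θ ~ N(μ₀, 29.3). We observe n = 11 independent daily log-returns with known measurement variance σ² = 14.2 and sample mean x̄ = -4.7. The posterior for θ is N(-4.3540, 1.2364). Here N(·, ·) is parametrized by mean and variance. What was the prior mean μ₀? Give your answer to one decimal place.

With known observation variance, the Normal–Normal posterior has precision τ_n = τ₀ + n/σ² and mean μ_n = (τ₀μ₀ + (n/σ²)x̄)/τ_n.
Here τ₀ = 1/29.3 = 0.034130 and τ_data = 11/14.2 = 0.774648, so τ_n = 0.808778.
Rearranging for μ₀: μ₀ = (μ_n·τ_n − τ_data·x̄)/τ₀ = (-4.3540·0.808778 − 0.774648·-4.7) / 0.034130 = 0.119426/0.034130 ≈ 3.5.

μ₀ = 3.5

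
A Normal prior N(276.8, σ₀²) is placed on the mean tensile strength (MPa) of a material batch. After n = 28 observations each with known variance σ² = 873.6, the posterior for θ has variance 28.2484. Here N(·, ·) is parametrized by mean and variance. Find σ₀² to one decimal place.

σ₀² = 298.6

For the Normal–Normal model with known σ², precisions add: τ_n = τ₀ + n/σ².
So 1/σ₀² = 1/28.2484 − 28/873.6 = 0.035400 − 0.032051 = 0.003349.
Hence σ₀² = 1/0.003349 ≈ 298.6.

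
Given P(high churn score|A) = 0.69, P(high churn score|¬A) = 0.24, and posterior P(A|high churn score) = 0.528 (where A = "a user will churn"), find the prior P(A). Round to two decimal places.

P(A) = 0.28

Bayes' rule in odds form gives O(A|E) = O(A)·[P(E|A)/P(E|¬A)], hence O(A) = O(A|E)/LR.
Posterior odds = 0.528/(1−0.528) = 1.1186. LR = 0.69/0.24 = 2.8750.
Prior odds = 1.1186/2.8750 = 0.3891, so P(A) = 0.3891/(1+0.3891) ≈ 0.28.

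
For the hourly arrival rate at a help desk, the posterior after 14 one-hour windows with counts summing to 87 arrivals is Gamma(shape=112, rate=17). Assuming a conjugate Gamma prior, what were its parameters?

Gamma–Poisson conjugacy: posterior shape = α + Σxᵢ, posterior rate = β + n.
So α = 112 − 87 = 25 and β = 17 − 14 = 3.

Gamma(shape=25, rate=3)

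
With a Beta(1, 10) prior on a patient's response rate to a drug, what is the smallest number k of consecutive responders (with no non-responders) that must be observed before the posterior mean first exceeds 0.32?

After k responders and 0 non-responders the posterior is Beta(1+k, 10), with mean (1+k)/(1+10+k).
Set (1+k)/(11+k) > 0.32 and solve: k > (0.32·11 − 1)/(1 − 0.32) = 3.706.
The smallest integer exceeding 3.706 is 4, and checking k=4: (5)/(15) = 0.3333 > 0.32.

k = 4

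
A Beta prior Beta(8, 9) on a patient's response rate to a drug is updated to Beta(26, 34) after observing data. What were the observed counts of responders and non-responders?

A Beta(a, b) prior with s successes and f failures in binomial data gives a Beta(a+s, b+f) posterior.
Match parameters: s=26−8=18, f=34−9=25.

18 responders and 25 non-responders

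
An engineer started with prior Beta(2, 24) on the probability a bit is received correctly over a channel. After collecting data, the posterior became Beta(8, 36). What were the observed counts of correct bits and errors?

Beta is conjugate to the binomial likelihood: posterior = Beta(α+s, β+f).
So s = 8 − 2 = 6 and f = 36 − 24 = 12.

6 correct bits and 12 errors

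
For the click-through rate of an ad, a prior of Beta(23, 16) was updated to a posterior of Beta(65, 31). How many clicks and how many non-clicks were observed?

42 clicks and 15 non-clicks

Under Beta–binomial conjugacy the posterior parameters are (α+s, β+f).
So s = 65 − 23 = 42 and f = 31 − 16 = 15.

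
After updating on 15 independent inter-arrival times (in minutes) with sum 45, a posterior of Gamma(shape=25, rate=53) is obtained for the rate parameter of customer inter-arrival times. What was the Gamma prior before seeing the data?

For an exponential likelihood with a Gamma(α, β) prior on the rate, n observations with total T give posterior Gamma(α+n, β+T).
So α = 25 − 15 = 10 and β = 53 − 45 = 8.

Gamma(shape=10, rate=8)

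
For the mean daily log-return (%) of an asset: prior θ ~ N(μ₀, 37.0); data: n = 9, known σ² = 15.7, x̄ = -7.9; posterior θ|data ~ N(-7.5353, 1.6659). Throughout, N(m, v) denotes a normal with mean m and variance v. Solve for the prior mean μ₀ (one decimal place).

The posterior mean is a precision-weighted average: μ_n = (τ₀μ₀ + τ_data·x̄)/(τ₀+τ_data), with τ₀=1/σ₀² and τ_data=n/σ².
Here τ₀ = 1/37.0 = 0.027027 and τ_data = 9/15.7 = 0.573248, so τ_n = 0.600275.
Rearranging for μ₀: μ₀ = (μ_n·τ_n − τ_data·x̄)/τ₀ = (-7.5353·0.600275 − 0.573248·-7.9) / 0.027027 = 0.005407/0.027027 ≈ 0.2.

μ₀ = 0.2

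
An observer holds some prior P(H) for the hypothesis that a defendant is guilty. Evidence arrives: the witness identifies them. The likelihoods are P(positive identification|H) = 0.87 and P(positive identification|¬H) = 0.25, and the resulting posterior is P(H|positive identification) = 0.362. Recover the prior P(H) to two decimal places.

Bayes' rule in odds form gives O(H|E) = O(H)·[P(E|H)/P(E|¬H)], hence O(H) = O(H|E)/LR.
Posterior odds = 0.362/(1−0.362) = 0.5674. LR = 0.87/0.25 = 3.4800.
Prior odds = 0.5674/3.4800 = 0.1630, so P(H) = 0.1630/(1+0.1630) ≈ 0.14.

P(H) = 0.14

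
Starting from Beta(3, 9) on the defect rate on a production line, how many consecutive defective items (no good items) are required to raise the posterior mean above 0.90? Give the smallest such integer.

k = 79

After k defective items and 0 good items the posterior is Beta(3+k, 9), with mean (3+k)/(3+9+k).
Set (3+k)/(12+k) > 0.90 and solve: k > (0.90·12 − 3)/(1 − 0.90) = 78.000.
The smallest integer exceeding 78.000 is 79.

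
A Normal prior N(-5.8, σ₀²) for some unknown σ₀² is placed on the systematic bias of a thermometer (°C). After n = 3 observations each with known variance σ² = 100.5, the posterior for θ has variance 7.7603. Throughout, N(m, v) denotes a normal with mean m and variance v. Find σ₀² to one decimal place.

For the Normal–Normal model with known σ², precisions add: τ_n = τ₀ + n/σ².
So 1/σ₀² = 1/7.7603 − 3/100.5 = 0.128861 − 0.029851 = 0.099010.
Hence σ₀² = 1/0.099010 ≈ 10.1.

σ₀² = 10.1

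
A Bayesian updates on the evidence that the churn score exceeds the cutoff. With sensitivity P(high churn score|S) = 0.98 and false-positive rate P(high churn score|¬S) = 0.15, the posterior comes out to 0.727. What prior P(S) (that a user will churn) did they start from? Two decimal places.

Bayes' rule in odds form gives O(S|E) = O(S)·[P(E|S)/P(E|¬S)], hence O(S) = O(S|E)/LR.
Posterior odds = 0.727/(1−0.727) = 2.6630. LR = 0.98/0.15 = 6.5333.
Prior odds = 2.6630/6.5333 = 0.4076, so P(S) = 0.4076/(1+0.4076) ≈ 0.29.

P(S) = 0.29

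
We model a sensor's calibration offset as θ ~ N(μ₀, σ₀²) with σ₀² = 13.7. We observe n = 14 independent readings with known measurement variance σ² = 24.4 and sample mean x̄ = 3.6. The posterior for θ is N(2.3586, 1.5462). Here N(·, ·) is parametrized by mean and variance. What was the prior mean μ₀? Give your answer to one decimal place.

The posterior mean is a precision-weighted average: μ_n = (τ₀μ₀ + τ_data·x̄)/(τ₀+τ_data), with τ₀=1/σ₀² and τ_data=n/σ².
Here τ₀ = 1/13.7 = 0.072993 and τ_data = 14/24.4 = 0.573770, so τ_n = 0.646763.
Rearranging for μ₀: μ₀ = (μ_n·τ_n − τ_data·x̄)/τ₀ = (2.3586·0.646763 − 0.573770·3.6) / 0.072993 = -0.540117/0.072993 ≈ -7.4.

μ₀ = -7.4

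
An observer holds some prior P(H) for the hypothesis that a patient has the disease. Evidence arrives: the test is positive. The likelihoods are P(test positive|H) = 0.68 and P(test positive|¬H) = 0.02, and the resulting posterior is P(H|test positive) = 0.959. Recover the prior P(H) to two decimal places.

P(H) = 0.41

Bayes' rule in odds form gives O(H|E) = O(H)·[P(E|H)/P(E|¬H)], hence O(H) = O(H|E)/LR.
Posterior odds = 0.959/(1−0.959) = 23.3902. LR = 0.68/0.02 = 34.0000.
Prior odds = 23.3902/34.0000 = 0.6879, so P(H) = 0.6879/(1+0.6879) ≈ 0.41.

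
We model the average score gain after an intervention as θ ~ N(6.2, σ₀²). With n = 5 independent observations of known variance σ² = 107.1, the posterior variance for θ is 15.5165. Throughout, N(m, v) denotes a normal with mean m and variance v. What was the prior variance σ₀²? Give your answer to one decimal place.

σ₀² = 56.3

For the Normal–Normal model with known σ², precisions add: τ_n = τ₀ + n/σ².
So 1/σ₀² = 1/15.5165 − 5/107.1 = 0.064448 − 0.046685 = 0.017763.
Hence σ₀² = 1/0.017763 ≈ 56.3.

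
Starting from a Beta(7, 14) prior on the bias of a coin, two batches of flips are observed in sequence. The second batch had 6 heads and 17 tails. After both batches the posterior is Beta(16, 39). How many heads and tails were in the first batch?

Sequential conjugate updates are equivalent to a single update on the pooled data, so total successes = posterior α − prior α and total failures = posterior β − prior β.
Total across both batches: 16−7=9 heads, 39−14=25 tails.
Subtract the second batch: 9−6=3 heads and 25−17=8 tails.

3 heads and 8 tails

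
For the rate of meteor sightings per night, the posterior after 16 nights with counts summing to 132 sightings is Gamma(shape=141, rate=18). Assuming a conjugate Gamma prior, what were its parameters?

Gamma(shape=9, rate=2)

A Gamma(α, β) prior (rate parametrization) on a Poisson rate with n observations summing to S gives posterior Gamma(α+S, β+n).
So α = 141 − 132 = 9 and β = 18 − 16 = 2.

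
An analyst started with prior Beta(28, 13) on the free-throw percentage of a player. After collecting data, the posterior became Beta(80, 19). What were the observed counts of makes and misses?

Beta is conjugate to the binomial likelihood: posterior = Beta(a+s, b+f).
Match parameters: s=80−28=52, f=19−13=6.

52 makes and 6 misses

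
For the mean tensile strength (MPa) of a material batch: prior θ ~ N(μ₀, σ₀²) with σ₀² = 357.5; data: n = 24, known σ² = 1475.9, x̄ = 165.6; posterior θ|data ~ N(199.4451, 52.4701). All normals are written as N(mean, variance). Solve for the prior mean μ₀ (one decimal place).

μ₀ = 396.2

With known observation variance, the Normal–Normal posterior has precision τ_n = τ₀ + n/σ² and mean μ_n = (τ₀μ₀ + (n/σ²)x̄)/τ_n.
Here τ₀ = 1/357.5 = 0.002797 and τ_data = 24/1475.9 = 0.016261, so τ_n = 0.019058.
Rearranging for μ₀: μ₀ = (μ_n·τ_n − τ_data·x̄)/τ₀ = (199.4451·0.019058 − 0.016261·165.6) / 0.002797 = 1.108203/0.002797 ≈ 396.2.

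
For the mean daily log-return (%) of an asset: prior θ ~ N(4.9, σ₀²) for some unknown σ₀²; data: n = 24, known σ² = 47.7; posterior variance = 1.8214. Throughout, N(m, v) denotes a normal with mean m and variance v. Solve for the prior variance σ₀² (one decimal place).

For the Normal–Normal model with known σ², precisions add: τ_n = τ₀ + n/σ².
So 1/σ₀² = 1/1.8214 − 24/47.7 = 0.549028 − 0.503145 = 0.045883.
Hence σ₀² = 1/0.045883 ≈ 21.8.

σ₀² = 21.8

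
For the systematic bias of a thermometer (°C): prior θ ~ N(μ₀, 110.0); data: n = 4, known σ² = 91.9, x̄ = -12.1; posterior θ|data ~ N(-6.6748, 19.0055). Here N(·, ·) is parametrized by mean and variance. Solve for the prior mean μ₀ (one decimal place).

μ₀ = 19.3

With known observation variance, the Normal–Normal posterior has precision τ_n = τ₀ + n/σ² and mean μ_n = (τ₀μ₀ + (n/σ²)x̄)/τ_n.
Here τ₀ = 1/110.0 = 0.009091 and τ_data = 4/91.9 = 0.043526, so τ_n = 0.052617.
Rearranging for μ₀: μ₀ = (μ_n·τ_n − τ_data·x̄)/τ₀ = (-6.6748·0.052617 − 0.043526·-12.1) / 0.009091 = 0.175457/0.009091 ≈ 19.3.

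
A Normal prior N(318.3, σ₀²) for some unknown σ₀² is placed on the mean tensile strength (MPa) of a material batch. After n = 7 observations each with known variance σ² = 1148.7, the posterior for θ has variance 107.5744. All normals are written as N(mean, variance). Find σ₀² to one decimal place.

σ₀² = 312.3

Posterior precision equals prior precision plus data precision: 1/σ_n² = 1/σ₀² + n/σ².
So 1/σ₀² = 1/107.5744 − 7/1148.7 = 0.009296 − 0.006094 = 0.003202.
Hence σ₀² = 1/0.003202 ≈ 312.3.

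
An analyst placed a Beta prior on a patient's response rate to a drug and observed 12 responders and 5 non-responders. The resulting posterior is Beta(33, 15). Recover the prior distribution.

Beta(21, 10)

A Beta(a, b) prior with s successes and f failures in binomial data gives a Beta(a+s, b+f) posterior.
Subtract the data counts: 33−12=21, 15−5=10.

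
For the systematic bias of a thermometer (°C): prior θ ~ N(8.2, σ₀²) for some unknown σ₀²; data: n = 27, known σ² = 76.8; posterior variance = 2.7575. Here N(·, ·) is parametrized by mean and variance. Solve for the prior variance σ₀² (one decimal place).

σ₀² = 90.2

For the Normal–Normal model with known σ², precisions add: τ_n = τ₀ + n/σ².
So 1/σ₀² = 1/2.7575 − 27/76.8 = 0.362647 − 0.351562 = 0.011085.
Hence σ₀² = 1/0.011085 ≈ 90.2.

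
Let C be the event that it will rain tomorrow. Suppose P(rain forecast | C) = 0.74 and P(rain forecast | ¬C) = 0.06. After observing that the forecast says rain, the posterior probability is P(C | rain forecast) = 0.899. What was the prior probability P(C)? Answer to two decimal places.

Bayes' rule in odds form gives O(C|E) = O(C)·[P(E|C)/P(E|¬C)], hence O(C) = O(C|E)/LR.
Posterior odds = 0.899/(1−0.899) = 8.9010. LR = 0.74/0.06 = 12.3333.
Prior odds = 8.9010/12.3333 = 0.7217, so P(C) = 0.7217/(1+0.7217) ≈ 0.42.

P(C) = 0.42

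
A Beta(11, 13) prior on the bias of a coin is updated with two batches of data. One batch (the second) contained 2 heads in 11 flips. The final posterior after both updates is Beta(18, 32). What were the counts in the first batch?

5 heads and 10 tails

Sequential conjugate updates are equivalent to a single update on the pooled data, so total successes = posterior α − prior α and total failures = posterior β − prior β.
Total across both batches: 18−11=7 heads, 32−13=19 tails.
Subtract the second batch: 7−2=5 heads and 19−9=10 tails.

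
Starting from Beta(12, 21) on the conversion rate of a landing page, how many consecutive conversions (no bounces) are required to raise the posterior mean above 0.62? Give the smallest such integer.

After k conversions and 0 bounces the posterior is Beta(12+k, 21), with mean (12+k)/(12+21+k).
Set (12+k)/(33+k) > 0.62 and solve: k > (0.62·33 − 12)/(1 − 0.62) = 22.263.
The smallest integer exceeding 22.263 is 23, and checking k=23: (35)/(56) = 0.6250 > 0.62.

k = 23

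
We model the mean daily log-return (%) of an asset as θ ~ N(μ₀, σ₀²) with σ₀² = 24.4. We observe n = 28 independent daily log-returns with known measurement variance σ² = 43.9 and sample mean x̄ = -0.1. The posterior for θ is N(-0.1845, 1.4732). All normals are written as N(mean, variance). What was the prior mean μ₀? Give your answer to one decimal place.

With known observation variance, the Normal–Normal posterior has precision τ_n = τ₀ + n/σ² and mean μ_n = (τ₀μ₀ + (n/σ²)x̄)/τ_n.
Here τ₀ = 1/24.4 = 0.040984 and τ_data = 28/43.9 = 0.637813, so τ_n = 0.678797.
Rearranging for μ₀: μ₀ = (μ_n·τ_n − τ_data·x̄)/τ₀ = (-0.1845·0.678797 − 0.637813·-0.1) / 0.040984 = -0.061457/0.040984 ≈ -1.5.

μ₀ = -1.5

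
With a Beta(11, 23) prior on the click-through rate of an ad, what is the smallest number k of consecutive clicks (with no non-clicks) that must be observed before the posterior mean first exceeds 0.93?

After k clicks and 0 non-clicks the posterior is Beta(11+k, 23), with mean (11+k)/(11+23+k).
Set (11+k)/(34+k) > 0.93 and solve: k > (0.93·34 − 11)/(1 − 0.93) = 294.571.
The smallest integer exceeding 294.571 is 295, and checking k=295: (306)/(329) = 0.9301 > 0.93.

k = 295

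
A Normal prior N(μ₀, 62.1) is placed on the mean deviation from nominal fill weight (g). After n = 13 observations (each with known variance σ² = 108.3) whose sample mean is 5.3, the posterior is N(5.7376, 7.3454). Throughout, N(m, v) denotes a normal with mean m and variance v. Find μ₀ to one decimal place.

μ₀ = 9.0

With known observation variance, the Normal–Normal posterior has precision τ_n = τ₀ + n/σ² and mean μ_n = (τ₀μ₀ + (n/σ²)x̄)/τ_n.
Here τ₀ = 1/62.1 = 0.016103 and τ_data = 13/108.3 = 0.120037, so τ_n = 0.136140.
Rearranging for μ₀: μ₀ = (μ_n·τ_n − τ_data·x̄)/τ₀ = (5.7376·0.136140 − 0.120037·5.3) / 0.016103 = 0.144921/0.016103 ≈ 9.0.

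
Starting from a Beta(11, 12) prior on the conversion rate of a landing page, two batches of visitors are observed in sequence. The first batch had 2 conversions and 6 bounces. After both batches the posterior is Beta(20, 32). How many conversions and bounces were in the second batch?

Because Beta–binomial updating is additive in the counts, the combined data contributed (α_post−α_prior, β_post−β_prior) successes and failures.
Total across both batches: 20−11=9 conversions, 32−12=20 bounces.
Subtract the first batch: 9−2=7 conversions and 20−6=14 bounces.

7 conversions and 14 bounces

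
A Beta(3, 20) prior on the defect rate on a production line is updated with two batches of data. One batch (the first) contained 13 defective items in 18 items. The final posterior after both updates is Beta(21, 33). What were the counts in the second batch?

Because Beta–binomial updating is additive in the counts, the combined data contributed (α_post−α_prior, β_post−β_prior) successes and failures.
Total across both batches: 21−3=18 defective items, 33−20=13 good items.
Subtract the first batch: 18−13=5 defective items and 13−5=8 good items.

5 defective items and 8 good items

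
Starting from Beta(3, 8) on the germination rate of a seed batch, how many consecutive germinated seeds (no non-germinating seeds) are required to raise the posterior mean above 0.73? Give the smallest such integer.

k = 19

After k germinated seeds and 0 non-germinating seeds the posterior is Beta(3+k, 8), with mean (3+k)/(3+8+k).
Set (3+k)/(11+k) > 0.73 and solve: k > (0.73·11 − 3)/(1 − 0.73) = 18.630.
The smallest integer exceeding 18.630 is 19, and checking k=19: (22)/(30) = 0.7333 > 0.73.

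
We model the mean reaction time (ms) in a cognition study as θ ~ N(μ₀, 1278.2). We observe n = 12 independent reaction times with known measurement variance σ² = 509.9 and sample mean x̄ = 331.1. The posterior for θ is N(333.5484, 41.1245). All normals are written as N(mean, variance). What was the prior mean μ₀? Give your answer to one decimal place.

The posterior mean is a precision-weighted average: μ_n = (τ₀μ₀ + τ_data·x̄)/(τ₀+τ_data), with τ₀=1/σ₀² and τ_data=n/σ².
Here τ₀ = 1/1278.2 = 0.000782 and τ_data = 12/509.9 = 0.023534, so τ_n = 0.024316.
Rearranging for μ₀: μ₀ = (μ_n·τ_n − τ_data·x̄)/τ₀ = (333.5484·0.024316 − 0.023534·331.1) / 0.000782 = 0.318455/0.000782 ≈ 407.2.

μ₀ = 407.2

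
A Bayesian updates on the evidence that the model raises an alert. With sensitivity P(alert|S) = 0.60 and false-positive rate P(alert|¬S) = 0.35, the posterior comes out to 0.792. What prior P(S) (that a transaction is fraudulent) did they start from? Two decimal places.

P(S) = 0.69

In odds form, posterior odds = prior odds × likelihood ratio, so prior odds = posterior odds ÷ LR.
Posterior odds = 0.792/(1−0.792) = 3.8077. LR = 0.60/0.35 = 1.7143.
Prior odds = 3.8077/1.7143 = 2.2211, so P(S) = 2.2211/(1+2.2211) ≈ 0.69.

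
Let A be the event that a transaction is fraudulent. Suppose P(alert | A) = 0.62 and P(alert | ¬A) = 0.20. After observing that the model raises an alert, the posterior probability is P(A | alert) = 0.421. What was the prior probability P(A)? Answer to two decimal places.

P(A) = 0.19

Bayes' rule in odds form gives O(A|E) = O(A)·[P(E|A)/P(E|¬A)], hence O(A) = O(A|E)/LR.
Posterior odds = 0.421/(1−0.421) = 0.7271. LR = 0.62/0.20 = 3.1000.
Prior odds = 0.7271/3.1000 = 0.2345, so P(A) = 0.2345/(1+0.2345) ≈ 0.19.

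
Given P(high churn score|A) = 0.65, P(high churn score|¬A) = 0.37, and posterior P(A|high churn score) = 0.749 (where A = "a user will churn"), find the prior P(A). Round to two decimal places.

P(A) = 0.63

Bayes' rule in odds form gives O(A|E) = O(A)·[P(E|A)/P(E|¬A)], hence O(A) = O(A|E)/LR.
Posterior odds = 0.749/(1−0.749) = 2.9841. LR = 0.65/0.37 = 1.7568.
Prior odds = 2.9841/1.7568 = 1.6986, so P(A) = 1.6986/(1+1.6986) ≈ 0.63.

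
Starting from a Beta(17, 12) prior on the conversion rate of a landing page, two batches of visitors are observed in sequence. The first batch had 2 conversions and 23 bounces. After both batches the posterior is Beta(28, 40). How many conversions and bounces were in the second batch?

Sequential conjugate updates are equivalent to a single update on the pooled data, so total successes = posterior α − prior α and total failures = posterior β − prior β.
Total across both batches: 28−17=11 conversions, 40−12=28 bounces.
Subtract the first batch: 11−2=9 conversions and 28−23=5 bounces.

9 conversions and 5 bounces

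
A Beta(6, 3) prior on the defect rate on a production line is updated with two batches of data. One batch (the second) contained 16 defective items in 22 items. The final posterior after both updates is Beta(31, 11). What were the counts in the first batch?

9 defective items and 2 good items

Because Beta–binomial updating is additive in the counts, the combined data contributed (α_post−α_prior, β_post−β_prior) successes and failures.
Total across both batches: 31−6=25 defective items, 11−3=8 good items.
Subtract the second batch: 25−16=9 defective items and 8−6=2 good items.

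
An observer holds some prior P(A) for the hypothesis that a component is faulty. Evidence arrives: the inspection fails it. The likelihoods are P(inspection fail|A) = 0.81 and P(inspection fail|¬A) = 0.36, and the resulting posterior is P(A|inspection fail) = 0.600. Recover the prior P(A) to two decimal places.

P(A) = 0.40

In odds form, posterior odds = prior odds × likelihood ratio, so prior odds = posterior odds ÷ LR.
Posterior odds = 0.600/(1−0.600) = 1.5000. LR = 0.81/0.36 = 2.2500.
Prior odds = 1.5000/2.2500 = 0.6667, so P(A) = 0.6667/(1+0.6667) ≈ 0.40.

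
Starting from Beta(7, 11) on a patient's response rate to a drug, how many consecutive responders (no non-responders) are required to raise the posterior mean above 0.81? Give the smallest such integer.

k = 40

After k responders and 0 non-responders the posterior is Beta(7+k, 11), with mean (7+k)/(7+11+k).
Set (7+k)/(18+k) > 0.81 and solve: k > (0.81·18 − 7)/(1 − 0.81) = 39.895.
The smallest integer exceeding 39.895 is 40, and checking k=40: (47)/(58) = 0.8103 > 0.81.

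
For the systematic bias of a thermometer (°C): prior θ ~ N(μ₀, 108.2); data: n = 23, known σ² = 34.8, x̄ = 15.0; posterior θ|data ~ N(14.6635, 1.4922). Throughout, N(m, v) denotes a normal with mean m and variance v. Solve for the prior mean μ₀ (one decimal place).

With known observation variance, the Normal–Normal posterior has precision τ_n = τ₀ + n/σ² and mean μ_n = (τ₀μ₀ + (n/σ²)x̄)/τ_n.
Here τ₀ = 1/108.2 = 0.009242 and τ_data = 23/34.8 = 0.660920, so τ_n = 0.670162.
Rearranging for μ₀: μ₀ = (μ_n·τ_n − τ_data·x̄)/τ₀ = (14.6635·0.670162 − 0.660920·15.0) / 0.009242 = -0.086880/0.009242 ≈ -9.4.

μ₀ = -9.4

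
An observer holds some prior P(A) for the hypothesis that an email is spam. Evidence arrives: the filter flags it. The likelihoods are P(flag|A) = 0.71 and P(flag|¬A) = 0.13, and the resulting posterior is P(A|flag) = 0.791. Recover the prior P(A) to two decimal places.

P(A) = 0.41

Bayes' rule in odds form gives O(A|E) = O(A)·[P(E|A)/P(E|¬A)], hence O(A) = O(A|E)/LR.
Posterior odds = 0.791/(1−0.791) = 3.7847. LR = 0.71/0.13 = 5.4615.
Prior odds = 3.7847/5.4615 = 0.6930, so P(A) = 0.6930/(1+0.6930) ≈ 0.41.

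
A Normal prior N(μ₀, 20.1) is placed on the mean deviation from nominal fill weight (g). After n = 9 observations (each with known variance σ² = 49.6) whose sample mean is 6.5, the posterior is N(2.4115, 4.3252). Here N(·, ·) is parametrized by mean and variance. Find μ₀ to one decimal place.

μ₀ = -12.5

The posterior mean is a precision-weighted average: μ_n = (τ₀μ₀ + τ_data·x̄)/(τ₀+τ_data), with τ₀=1/σ₀² and τ_data=n/σ².
Here τ₀ = 1/20.1 = 0.049751 and τ_data = 9/49.6 = 0.181452, so τ_n = 0.231203.
Rearranging for μ₀: μ₀ = (μ_n·τ_n − τ_data·x̄)/τ₀ = (2.4115·0.231203 − 0.181452·6.5) / 0.049751 = -0.621892/0.049751 ≈ -12.5.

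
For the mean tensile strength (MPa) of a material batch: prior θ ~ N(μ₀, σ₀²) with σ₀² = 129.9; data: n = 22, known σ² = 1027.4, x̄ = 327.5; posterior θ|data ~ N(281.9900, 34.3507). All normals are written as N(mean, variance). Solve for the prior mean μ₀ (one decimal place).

μ₀ = 155.4

The posterior mean is a precision-weighted average: μ_n = (τ₀μ₀ + τ_data·x̄)/(τ₀+τ_data), with τ₀=1/σ₀² and τ_data=n/σ².
Here τ₀ = 1/129.9 = 0.007698 and τ_data = 22/1027.4 = 0.021413, so τ_n = 0.029111.
Rearranging for μ₀: μ₀ = (μ_n·τ_n − τ_data·x̄)/τ₀ = (281.9900·0.029111 − 0.021413·327.5) / 0.007698 = 1.196253/0.007698 ≈ 155.4.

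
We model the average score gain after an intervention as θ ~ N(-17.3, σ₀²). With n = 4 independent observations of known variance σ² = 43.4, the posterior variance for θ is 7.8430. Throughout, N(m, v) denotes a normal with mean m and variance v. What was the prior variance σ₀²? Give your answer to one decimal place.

Posterior precision equals prior precision plus data precision: 1/σ_n² = 1/σ₀² + n/σ².
So 1/σ₀² = 1/7.8430 − 4/43.4 = 0.127502 − 0.092166 = 0.035336.
Hence σ₀² = 1/0.035336 ≈ 28.3.

σ₀² = 28.3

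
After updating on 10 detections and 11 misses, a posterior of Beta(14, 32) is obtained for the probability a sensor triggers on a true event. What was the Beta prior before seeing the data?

Beta is conjugate to the binomial likelihood: posterior = Beta(α+s, β+f).
So α = 14 − 10 = 4 and β = 32 − 11 = 21.

Beta(4, 21)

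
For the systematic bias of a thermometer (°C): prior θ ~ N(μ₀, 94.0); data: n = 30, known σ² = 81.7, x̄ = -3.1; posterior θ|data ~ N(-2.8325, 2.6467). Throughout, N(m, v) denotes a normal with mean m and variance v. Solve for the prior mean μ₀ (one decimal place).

μ₀ = 6.4

With known observation variance, the Normal–Normal posterior has precision τ_n = τ₀ + n/σ² and mean μ_n = (τ₀μ₀ + (n/σ²)x̄)/τ_n.
Here τ₀ = 1/94.0 = 0.010638 and τ_data = 30/81.7 = 0.367197, so τ_n = 0.377835.
Rearranging for μ₀: μ₀ = (μ_n·τ_n − τ_data·x̄)/τ₀ = (-2.8325·0.377835 − 0.367197·-3.1) / 0.010638 = 0.068093/0.010638 ≈ 6.4.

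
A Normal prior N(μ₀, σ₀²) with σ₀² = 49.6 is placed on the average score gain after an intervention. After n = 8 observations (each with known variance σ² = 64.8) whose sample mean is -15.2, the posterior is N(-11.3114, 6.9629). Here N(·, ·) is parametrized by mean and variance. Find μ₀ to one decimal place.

With known observation variance, the Normal–Normal posterior has precision τ_n = τ₀ + n/σ² and mean μ_n = (τ₀μ₀ + (n/σ²)x̄)/τ_n.
Here τ₀ = 1/49.6 = 0.020161 and τ_data = 8/64.8 = 0.123457, so τ_n = 0.143618.
Rearranging for μ₀: μ₀ = (μ_n·τ_n − τ_data·x̄)/τ₀ = (-11.3114·0.143618 − 0.123457·-15.2) / 0.020161 = 0.252026/0.020161 ≈ 12.5.

μ₀ = 12.5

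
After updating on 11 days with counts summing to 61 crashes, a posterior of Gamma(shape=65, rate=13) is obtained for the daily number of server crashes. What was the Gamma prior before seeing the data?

A Gamma(α, β) prior (rate parametrization) on a Poisson rate with n observations summing to S gives posterior Gamma(α+S, β+n).
So α = 65 − 61 = 4 and β = 13 − 11 = 2.

Gamma(shape=4, rate=2)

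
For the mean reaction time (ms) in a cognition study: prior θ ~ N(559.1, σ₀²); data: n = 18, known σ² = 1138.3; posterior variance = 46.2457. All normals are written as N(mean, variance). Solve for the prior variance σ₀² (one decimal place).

σ₀² = 172.1

For the Normal–Normal model with known σ², precisions add: τ_n = τ₀ + n/σ².
So 1/σ₀² = 1/46.2457 − 18/1138.3 = 0.021624 − 0.015813 = 0.005811.
Hence σ₀² = 1/0.005811 ≈ 172.1.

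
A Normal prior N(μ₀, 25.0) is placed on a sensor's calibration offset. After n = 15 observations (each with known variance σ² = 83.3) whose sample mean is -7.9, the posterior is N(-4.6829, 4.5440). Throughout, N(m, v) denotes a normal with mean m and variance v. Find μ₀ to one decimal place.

μ₀ = 9.8

With known observation variance, the Normal–Normal posterior has precision τ_n = τ₀ + n/σ² and mean μ_n = (τ₀μ₀ + (n/σ²)x̄)/τ_n.
Here τ₀ = 1/25.0 = 0.040000 and τ_data = 15/83.3 = 0.180072, so τ_n = 0.220072.
Rearranging for μ₀: μ₀ = (μ_n·τ_n − τ_data·x̄)/τ₀ = (-4.6829·0.220072 − 0.180072·-7.9) / 0.040000 = 0.391994/0.040000 ≈ 9.8.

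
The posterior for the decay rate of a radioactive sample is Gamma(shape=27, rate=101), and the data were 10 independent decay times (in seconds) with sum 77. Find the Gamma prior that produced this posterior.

Gamma(shape=17, rate=24)

For an exponential likelihood with a Gamma(α, β) prior on the rate, n observations with total T give posterior Gamma(α+n, β+T).
So α = 27 − 10 = 17 and β = 101 − 77 = 24.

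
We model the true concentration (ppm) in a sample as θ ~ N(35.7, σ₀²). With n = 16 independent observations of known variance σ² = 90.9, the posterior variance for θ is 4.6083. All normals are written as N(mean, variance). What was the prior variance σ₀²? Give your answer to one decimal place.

For the Normal–Normal model with known σ², precisions add: τ_n = τ₀ + n/σ².
So 1/σ₀² = 1/4.6083 − 16/90.9 = 0.217000 − 0.176018 = 0.040982.
Hence σ₀² = 1/0.040982 ≈ 24.4.

σ₀² = 24.4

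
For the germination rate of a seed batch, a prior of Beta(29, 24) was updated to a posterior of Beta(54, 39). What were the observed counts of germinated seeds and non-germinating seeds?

A Beta(α, β) prior with s successes and f failures in binomial data gives a Beta(α+s, β+f) posterior.
So s = 54 − 29 = 25 and f = 39 − 24 = 15.

25 germinated seeds and 15 non-germinating seeds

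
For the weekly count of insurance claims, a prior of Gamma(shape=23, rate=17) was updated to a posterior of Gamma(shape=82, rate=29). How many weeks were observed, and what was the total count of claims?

n = 12 weeks with total 59 claims

A Gamma(α, β) prior (rate parametrization) on a Poisson rate with n observations summing to S gives posterior Gamma(α+S, β+n).
Matching: Σxᵢ = 82 − 23 = 59 and n = 29 − 17 = 12.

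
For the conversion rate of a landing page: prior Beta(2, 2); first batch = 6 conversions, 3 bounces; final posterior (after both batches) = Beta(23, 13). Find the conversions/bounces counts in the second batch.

Because Beta–binomial updating is additive in the counts, the combined data contributed (α_post−α_prior, β_post−β_prior) successes and failures.
Total across both batches: 23−2=21 conversions, 13−2=11 bounces.
Subtract the first batch: 21−6=15 conversions and 11−3=8 bounces.

15 conversions and 8 bounces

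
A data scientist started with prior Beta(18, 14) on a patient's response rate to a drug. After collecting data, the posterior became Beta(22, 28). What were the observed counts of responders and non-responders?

A Beta(α, β) prior with s successes and f failures in binomial data gives a Beta(α+s, β+f) posterior.
Match parameters: s=22−18=4, f=28−14=14.

4 responders and 14 non-responders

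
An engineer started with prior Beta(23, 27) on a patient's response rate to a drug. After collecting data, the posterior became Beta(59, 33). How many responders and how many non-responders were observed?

Under Beta–binomial conjugacy the posterior parameters are (α+s, β+f).
So s = 59 − 23 = 36 and f = 33 − 27 = 6.

36 responders and 6 non-responders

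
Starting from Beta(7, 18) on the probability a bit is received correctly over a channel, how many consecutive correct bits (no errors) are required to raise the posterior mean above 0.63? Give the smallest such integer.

k = 24

After k correct bits and 0 errors the posterior is Beta(7+k, 18), with mean (7+k)/(7+18+k).
Set (7+k)/(25+k) > 0.63 and solve: k > (0.63·25 − 7)/(1 − 0.63) = 23.649.
The smallest integer exceeding 23.649 is 24.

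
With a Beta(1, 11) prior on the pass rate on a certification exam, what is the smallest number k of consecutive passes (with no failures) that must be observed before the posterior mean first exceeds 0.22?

k = 3

After k passes and 0 failures the posterior is Beta(1+k, 11), with mean (1+k)/(1+11+k).
Set (1+k)/(12+k) > 0.22 and solve: k > (0.22·12 − 1)/(1 − 0.22) = 2.103.
The smallest integer exceeding 2.103 is 3, and checking k=3: (4)/(15) = 0.2667 > 0.22.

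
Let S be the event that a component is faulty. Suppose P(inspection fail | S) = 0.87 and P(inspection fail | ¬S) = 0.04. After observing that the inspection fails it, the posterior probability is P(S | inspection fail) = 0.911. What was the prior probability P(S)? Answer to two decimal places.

P(S) = 0.32

In odds form, posterior odds = prior odds × likelihood ratio, so prior odds = posterior odds ÷ LR.
Posterior odds = 0.911/(1−0.911) = 10.2360. LR = 0.87/0.04 = 21.7500.
Prior odds = 10.2360/21.7500 = 0.4706, so P(S) = 0.4706/(1+0.4706) ≈ 0.32.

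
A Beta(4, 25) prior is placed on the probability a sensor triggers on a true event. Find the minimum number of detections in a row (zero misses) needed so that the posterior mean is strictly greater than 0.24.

After k detections and 0 misses the posterior is Beta(4+k, 25), with mean (4+k)/(4+25+k).
Set (4+k)/(29+k) > 0.24 and solve: k > (0.24·29 − 4)/(1 − 0.24) = 3.895.
The smallest integer exceeding 3.895 is 4.

k = 4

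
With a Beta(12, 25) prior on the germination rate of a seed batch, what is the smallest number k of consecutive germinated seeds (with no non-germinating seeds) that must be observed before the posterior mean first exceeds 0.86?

k = 142

After k germinated seeds and 0 non-germinating seeds the posterior is Beta(12+k, 25), with mean (12+k)/(12+25+k).
Set (12+k)/(37+k) > 0.86 and solve: k > (0.86·37 − 12)/(1 − 0.86) = 141.571.
The smallest integer exceeding 141.571 is 142, and checking k=142: (154)/(179) = 0.8603 > 0.86.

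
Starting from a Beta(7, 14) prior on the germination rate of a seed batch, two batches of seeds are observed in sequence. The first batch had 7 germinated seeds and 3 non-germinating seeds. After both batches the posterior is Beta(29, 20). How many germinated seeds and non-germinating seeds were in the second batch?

Because Beta–binomial updating is additive in the counts, the combined data contributed (α_post−α_prior, β_post−β_prior) successes and failures.
Total across both batches: 29−7=22 germinated seeds, 20−14=6 non-germinating seeds.
Subtract the first batch: 22−7=15 germinated seeds and 6−3=3 non-germinating seeds.

15 germinated seeds and 3 non-germinating seeds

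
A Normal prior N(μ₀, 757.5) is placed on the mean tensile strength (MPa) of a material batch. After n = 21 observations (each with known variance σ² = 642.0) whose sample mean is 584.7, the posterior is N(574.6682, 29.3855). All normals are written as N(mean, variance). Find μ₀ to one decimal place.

μ₀ = 326.1

The posterior mean is a precision-weighted average: μ_n = (τ₀μ₀ + τ_data·x̄)/(τ₀+τ_data), with τ₀=1/σ₀² and τ_data=n/σ².
Here τ₀ = 1/757.5 = 0.001320 and τ_data = 21/642.0 = 0.032710, so τ_n = 0.034030.
Rearranging for μ₀: μ₀ = (μ_n·τ_n − τ_data·x̄)/τ₀ = (574.6682·0.034030 − 0.032710·584.7) / 0.001320 = 0.430422/0.001320 ≈ 326.1.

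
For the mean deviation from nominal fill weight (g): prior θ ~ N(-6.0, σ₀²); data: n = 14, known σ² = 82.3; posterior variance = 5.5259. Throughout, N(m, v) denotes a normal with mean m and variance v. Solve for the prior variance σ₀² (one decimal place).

σ₀² = 92.1

Posterior precision equals prior precision plus data precision: 1/σ_n² = 1/σ₀² + n/σ².
So 1/σ₀² = 1/5.5259 − 14/82.3 = 0.180966 − 0.170109 = 0.010857.
Hence σ₀² = 1/0.010857 ≈ 92.1.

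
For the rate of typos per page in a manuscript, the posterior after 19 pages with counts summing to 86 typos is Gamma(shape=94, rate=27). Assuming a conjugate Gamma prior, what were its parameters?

Gamma(shape=8, rate=8)

Gamma–Poisson conjugacy: posterior shape = α + Σxᵢ, posterior rate = β + n.
So α = 94 − 86 = 8 and β = 27 − 19 = 8.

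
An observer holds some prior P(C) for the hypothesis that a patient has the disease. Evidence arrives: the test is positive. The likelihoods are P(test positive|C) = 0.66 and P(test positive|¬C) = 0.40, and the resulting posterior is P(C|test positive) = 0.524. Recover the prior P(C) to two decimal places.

P(C) = 0.40

In odds form, posterior odds = prior odds × likelihood ratio, so prior odds = posterior odds ÷ LR.
Posterior odds = 0.524/(1−0.524) = 1.1008. LR = 0.66/0.40 = 1.6500.
Prior odds = 1.1008/1.6500 = 0.6672, so P(C) = 0.6672/(1+0.6672) ≈ 0.40.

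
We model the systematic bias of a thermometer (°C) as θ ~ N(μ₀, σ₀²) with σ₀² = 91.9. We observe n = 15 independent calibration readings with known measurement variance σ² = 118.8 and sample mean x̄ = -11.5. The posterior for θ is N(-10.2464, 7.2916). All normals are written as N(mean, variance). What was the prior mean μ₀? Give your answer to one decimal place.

The posterior mean is a precision-weighted average: μ_n = (τ₀μ₀ + τ_data·x̄)/(τ₀+τ_data), with τ₀=1/σ₀² and τ_data=n/σ².
Here τ₀ = 1/91.9 = 0.010881 and τ_data = 15/118.8 = 0.126263, so τ_n = 0.137144.
Rearranging for μ₀: μ₀ = (μ_n·τ_n − τ_data·x̄)/τ₀ = (-10.2464·0.137144 − 0.126263·-11.5) / 0.010881 = 0.046792/0.010881 ≈ 4.3.

μ₀ = 4.3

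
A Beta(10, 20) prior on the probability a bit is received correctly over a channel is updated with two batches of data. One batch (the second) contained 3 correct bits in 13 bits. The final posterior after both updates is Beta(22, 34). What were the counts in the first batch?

9 correct bits and 4 errors

Sequential conjugate updates are equivalent to a single update on the pooled data, so total successes = posterior α − prior α and total failures = posterior β − prior β.
Total across both batches: 22−10=12 correct bits, 34−20=14 errors.
Subtract the second batch: 12−3=9 correct bits and 14−10=4 errors.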